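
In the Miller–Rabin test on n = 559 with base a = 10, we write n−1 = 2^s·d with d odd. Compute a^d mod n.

559 − 1 = 558 = 2^1 · 279, so d = 279.
10^1 ≡ 10 (mod 559)
10^2 ≡ 10^2 = 100 ≡ 100 (mod 559)
10^4 ≡ 100^2 = 10000 ≡ 497 (mod 559)
10^8 ≡ 497^2 = 247009 ≡ 490 (mod 559)
10^16 ≡ 490^2 = 240100 ≡ 289 (mod 559)
10^32 ≡ 289^2 = 83521 ≡ 230 (mod 559)
10^64 ≡ 230^2 = 52900 ≡ 354 (mod 559)
10^128 ≡ 354^2 = 125316 ≡ 100 (mod 559)
10^256 ≡ 100^2 = 10000 ≡ 497 (mod 559)
279 = 256 + 16 + 4 + 2 + 1 in binary powers of 2.
So 10^279 ≡ 497 · 289 · 497 · 100 · 10 ≡ 207 (mod 559).
Squaring chain: 207; never reaches −1, so base 10 is a Miller–Rabin witness that 559 is composite.

207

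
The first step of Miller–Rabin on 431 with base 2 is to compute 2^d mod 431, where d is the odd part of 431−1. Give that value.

1

431 − 1 = 430 = 2^1 · 215, so d = 215.
2^1 ≡ 2 (mod 431)
2^2 ≡ 2^2 = 4 ≡ 4 (mod 431)
2^4 ≡ 4^2 = 16 ≡ 16 (mod 431)
2^8 ≡ 16^2 = 256 ≡ 256 (mod 431)
2^16 ≡ 256^2 = 65536 ≡ 24 (mod 431)
2^32 ≡ 24^2 = 576 ≡ 145 (mod 431)
2^64 ≡ 145^2 = 21025 ≡ 337 (mod 431)
2^128 ≡ 337^2 = 113569 ≡ 216 (mod 431)
215 = 128 + 64 + 16 + 4 + 2 + 1 in binary powers of 2.
So 2^215 ≡ 216 · 337 · 24 · 16 · 4 · 2 ≡ 1 (mod 431).
Since 2^d ≡ 1 (mod 431), base 2 does not prove 431 composite.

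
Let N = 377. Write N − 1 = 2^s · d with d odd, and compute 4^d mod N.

377 − 1 = 376 = 2^3 · 47, so d = 47.
4^1 ≡ 4 (mod 377)
4^2 ≡ 4^2 = 16 ≡ 16 (mod 377)
4^4 ≡ 16^2 = 256 ≡ 256 (mod 377)
4^8 ≡ 256^2 = 65536 ≡ 315 (mod 377)
4^16 ≡ 315^2 = 99225 ≡ 74 (mod 377)
4^32 ≡ 74^2 = 5476 ≡ 198 (mod 377)
47 = 32 + 8 + 4 + 2 + 1 in binary powers of 2.
So 4^47 ≡ 198 · 315 · 256 · 16 · 4 ≡ 270 (mod 377).
Squaring chain: 270 → 139 → 94; never reaches −1, so base 4 is a Miller–Rabin witness that 377 is composite.

270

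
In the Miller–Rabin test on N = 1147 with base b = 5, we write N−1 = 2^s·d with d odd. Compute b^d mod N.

1147 − 1 = 1146 = 2^1 · 573, so d = 573.
5^1 ≡ 5 (mod 1147)
5^2 ≡ 5^2 = 25 ≡ 25 (mod 1147)
5^4 ≡ 25^2 = 625 ≡ 625 (mod 1147)
5^8 ≡ 625^2 = 390625 ≡ 645 (mod 1147)
5^16 ≡ 645^2 = 416025 ≡ 811 (mod 1147)
5^32 ≡ 811^2 = 657721 ≡ 490 (mod 1147)
5^64 ≡ 490^2 = 240100 ≡ 377 (mod 1147)
5^128 ≡ 377^2 = 142129 ≡ 1048 (mod 1147)
5^256 ≡ 1048^2 = 1098304 ≡ 625 (mod 1147)
5^512 ≡ 625^2 = 390625 ≡ 645 (mod 1147)
573 = 512 + 32 + 16 + 8 + 4 + 1 in binary powers of 2.
So 5^573 ≡ 645 · 490 · 811 · 645 · 625 · 5 ≡ 156 (mod 1147).
Squaring chain: 156; never reaches −1, so base 5 is a Miller–Rabin witness that 1147 is composite.

156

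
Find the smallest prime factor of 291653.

291653 is odd.
Digit sum 26, not divisible by 3.
Ends in 3: not divisible by 5.
7: 291653 = 7·41664 + 5
11: 291653 = 11·26513 + 10
13: 291653 = 13·22434 + 11
17: 291653 = 17·17156 + 1
19: 291653 = 19·15350 + 3
23: 291653 = 23·12680 + 13
29: 291653 = 29·10057

29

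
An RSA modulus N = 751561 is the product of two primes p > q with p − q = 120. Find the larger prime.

Since p = q + 120, we have 751561 = q(q + 120), so q² + 120q − 751561 = 0.
Discriminant: 120² + 4·751561 = 14400 + 3006244 = 3020644; √3020644 = 1738.
q = (−120 + 1738)/2 = 809, and p = q + 120 = 929.
Check: 809 · 929 = 751561.

929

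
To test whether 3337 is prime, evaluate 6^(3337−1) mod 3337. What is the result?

617

6^1 ≡ 6 (mod 3337)
6^2 ≡ 6^2 = 36 ≡ 36 (mod 3337)
6^4 ≡ 36^2 = 1296 ≡ 1296 (mod 3337)
6^8 ≡ 1296^2 = 1679616 ≡ 1105 (mod 3337)
6^16 ≡ 1105^2 = 1221025 ≡ 3020 (mod 3337)
6^32 ≡ 3020^2 = 9120400 ≡ 379 (mod 3337)
6^64 ≡ 379^2 = 143641 ≡ 150 (mod 3337)
6^128 ≡ 150^2 = 22500 ≡ 2478 (mod 3337)
6^256 ≡ 2478^2 = 6140484 ≡ 404 (mod 3337)
6^512 ≡ 404^2 = 163216 ≡ 3040 (mod 3337)
6^1024 ≡ 3040^2 = 9241600 ≡ 1447 (mod 3337)
6^2048 ≡ 1447^2 = 2093809 ≡ 1510 (mod 3337)
3336 = 2048 + 1024 + 256 + 8 in binary powers of 2.
So 6^3336 ≡ 1510 · 1447 · 404 · 1105 ≡ 617 (mod 3337).
Since 617 ≠ 1, base 6 is a Fermat witness: 3337 is composite.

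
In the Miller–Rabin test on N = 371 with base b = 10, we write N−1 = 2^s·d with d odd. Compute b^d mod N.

371 − 1 = 370 = 2^1 · 185, so d = 185.
10^1 ≡ 10 (mod 371)
10^2 ≡ 10^2 = 100 ≡ 100 (mod 371)
10^4 ≡ 100^2 = 10000 ≡ 354 (mod 371)
10^8 ≡ 354^2 = 125316 ≡ 289 (mod 371)
10^16 ≡ 289^2 = 83521 ≡ 46 (mod 371)
10^32 ≡ 46^2 = 2116 ≡ 261 (mod 371)
10^64 ≡ 261^2 = 68121 ≡ 228 (mod 371)
10^128 ≡ 228^2 = 51984 ≡ 44 (mod 371)
185 = 128 + 32 + 16 + 8 + 1 in binary powers of 2.
So 10^185 ≡ 44 · 261 · 46 · 289 · 10 ≡ 152 (mod 371).
Squaring chain: 152; never reaches −1, so base 10 is a Miller–Rabin witness that 371 is composite.

152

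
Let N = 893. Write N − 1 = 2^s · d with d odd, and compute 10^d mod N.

775

893 − 1 = 892 = 2^2 · 223, so d = 223.
10^1 ≡ 10 (mod 893)
10^2 ≡ 10^2 = 100 ≡ 100 (mod 893)
10^4 ≡ 100^2 = 10000 ≡ 177 (mod 893)
10^8 ≡ 177^2 = 31329 ≡ 74 (mod 893)
10^16 ≡ 74^2 = 5476 ≡ 118 (mod 893)
10^32 ≡ 118^2 = 13924 ≡ 529 (mod 893)
10^64 ≡ 529^2 = 279841 ≡ 332 (mod 893)
10^128 ≡ 332^2 = 110224 ≡ 385 (mod 893)
223 = 128 + 64 + 16 + 8 + 4 + 2 + 1 in binary powers of 2.
So 10^223 ≡ 385 · 332 · 118 · 74 · 177 · 100 · 10 ≡ 775 (mod 893).
Squaring chain: 775 → 529; never reaches −1, so base 10 is a Miller–Rabin witness that 893 is composite.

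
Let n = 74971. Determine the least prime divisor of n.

74971 is odd.
Digit sum 28, not divisible by 3.
Ends in 1: not divisible by 5.
7: 74971 = 7·10710 + 1
11: 74971 = 11·6815 + 6
13: 74971 = 13·5767

13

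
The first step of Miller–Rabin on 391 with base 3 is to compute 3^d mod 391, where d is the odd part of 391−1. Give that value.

391 − 1 = 390 = 2^1 · 195, so d = 195.
3^1 ≡ 3 (mod 391)
3^2 ≡ 3^2 = 9 ≡ 9 (mod 391)
3^4 ≡ 9^2 = 81 ≡ 81 (mod 391)
3^8 ≡ 81^2 = 6561 ≡ 305 (mod 391)
3^16 ≡ 305^2 = 93025 ≡ 358 (mod 391)
3^32 ≡ 358^2 = 128164 ≡ 307 (mod 391)
3^64 ≡ 307^2 = 94249 ≡ 18 (mod 391)
3^128 ≡ 18^2 = 324 ≡ 324 (mod 391)
195 = 128 + 64 + 2 + 1 in binary powers of 2.
So 3^195 ≡ 324 · 18 · 9 · 3 ≡ 282 (mod 391).
Squaring chain: 282; never reaches −1, so base 3 is a Miller–Rabin witness that 391 is composite.

282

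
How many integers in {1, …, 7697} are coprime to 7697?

Factor: 7697 = 43 · 179.
φ(7697) = (43−1) · (179−1) = 42 · 178 = 7476.

7476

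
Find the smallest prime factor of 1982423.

37

1982423 is odd.
Digit sum 29, not divisible by 3.
Ends in 3: not divisible by 5.
7: 1982423 = 7·283203 + 2
11: 1982423 = 11·180220 + 3
13: 1982423 = 13·152494 + 1
17: 1982423 = 17·116613 + 2
19: 1982423 = 19·104338 + 1
23: 1982423 = 23·86192 + 7
29: 1982423 = 29·68359 + 12
31: 1982423 = 31·63949 + 4
37: 1982423 = 37·53579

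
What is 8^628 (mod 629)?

8^1 ≡ 8 (mod 629)
8^2 ≡ 8^2 = 64 ≡ 64 (mod 629)
8^4 ≡ 64^2 = 4096 ≡ 322 (mod 629)
8^8 ≡ 322^2 = 103684 ≡ 528 (mod 629)
8^16 ≡ 528^2 = 278784 ≡ 137 (mod 629)
8^32 ≡ 137^2 = 18769 ≡ 528 (mod 629)
8^64 ≡ 528^2 = 278784 ≡ 137 (mod 629)
8^128 ≡ 137^2 = 18769 ≡ 528 (mod 629)
8^256 ≡ 528^2 = 278784 ≡ 137 (mod 629)
8^512 ≡ 137^2 = 18769 ≡ 528 (mod 629)
628 = 512 + 64 + 32 + 16 + 4 in binary powers of 2.
So 8^628 ≡ 528 · 137 · 528 · 137 · 322 ≡ 322 (mod 629).
Since 322 ≠ 1, base 8 is a Fermat witness: 629 is composite.

322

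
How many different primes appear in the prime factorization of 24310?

24310 = 2 · 12155
12155 = 5 · 2431
2431 = 11 · 221
221 = 13 · 17
24310 = 2 · 5 · 11 · 13 · 17, which has 5 distinct prime factors.

5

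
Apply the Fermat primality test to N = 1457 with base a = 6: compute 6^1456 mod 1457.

6^1 ≡ 6 (mod 1457)
6^2 ≡ 6^2 = 36 ≡ 36 (mod 1457)
6^4 ≡ 36^2 = 1296 ≡ 1296 (mod 1457)
6^8 ≡ 1296^2 = 1679616 ≡ 1152 (mod 1457)
6^16 ≡ 1152^2 = 1327104 ≡ 1234 (mod 1457)
6^32 ≡ 1234^2 = 1522756 ≡ 191 (mod 1457)
6^64 ≡ 191^2 = 36481 ≡ 56 (mod 1457)
6^128 ≡ 56^2 = 3136 ≡ 222 (mod 1457)
6^256 ≡ 222^2 = 49284 ≡ 1203 (mod 1457)
6^512 ≡ 1203^2 = 1447209 ≡ 408 (mod 1457)
6^1024 ≡ 408^2 = 166464 ≡ 366 (mod 1457)
1456 = 1024 + 256 + 128 + 32 + 16 in binary powers of 2.
So 6^1456 ≡ 366 · 1203 · 222 · 191 · 1234 ≡ 521 (mod 1457).
Since 521 ≠ 1, base 6 is a Fermat witness: 1457 is composite.

521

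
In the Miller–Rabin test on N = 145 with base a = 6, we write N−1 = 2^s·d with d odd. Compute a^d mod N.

51

145 − 1 = 144 = 2^4 · 9, so d = 9.
6^1 ≡ 6 (mod 145)
6^2 ≡ 6^2 = 36 ≡ 36 (mod 145)
6^4 ≡ 36^2 = 1296 ≡ 136 (mod 145)
6^8 ≡ 136^2 = 18496 ≡ 81 (mod 145)
9 = 8 + 1 in binary powers of 2.
So 6^9 ≡ 81 · 6 ≡ 51 (mod 145).
Squaring chain: 51 → 136 → 81 → 36; never reaches −1, so base 6 is a Miller–Rabin witness that 145 is composite.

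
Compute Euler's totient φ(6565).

4800

Factor: 6565 = 5 · 13 · 101.
φ(6565) = (5−1) · (13−1) · (101−1) = 4 · 12 · 100 = 4800.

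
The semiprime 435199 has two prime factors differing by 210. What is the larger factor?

Since p = q + 210, we have 435199 = q(q + 210), so q² + 210q − 435199 = 0.
Discriminant: 210² + 4·435199 = 44100 + 1740796 = 1784896; √1784896 = 1336.
q = (−210 + 1336)/2 = 563, and p = q + 210 = 773.
Check: 563 · 773 = 435199.

773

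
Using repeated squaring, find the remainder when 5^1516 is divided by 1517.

5^1 ≡ 5 (mod 1517)
5^2 ≡ 5^2 = 25 ≡ 25 (mod 1517)
5^4 ≡ 25^2 = 625 ≡ 625 (mod 1517)
5^8 ≡ 625^2 = 390625 ≡ 756 (mod 1517)
5^16 ≡ 756^2 = 571536 ≡ 1144 (mod 1517)
5^32 ≡ 1144^2 = 1308736 ≡ 1082 (mod 1517)
5^64 ≡ 1082^2 = 1170724 ≡ 1117 (mod 1517)
5^128 ≡ 1117^2 = 1247689 ≡ 715 (mod 1517)
5^256 ≡ 715^2 = 511225 ≡ 1513 (mod 1517)
5^512 ≡ 1513^2 = 2289169 ≡ 16 (mod 1517)
5^1024 ≡ 16^2 = 256 ≡ 256 (mod 1517)
1516 = 1024 + 256 + 128 + 64 + 32 + 8 + 4 in binary powers of 2.
So 5^1516 ≡ 256 · 1513 · 715 · 1117 · 1082 · 756 · 625 ≡ 1513 (mod 1517).
Since 1513 ≠ 1, base 5 is a Fermat witness: 1517 is composite.

1513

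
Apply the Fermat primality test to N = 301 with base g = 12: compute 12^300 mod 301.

12^1 ≡ 12 (mod 301)
12^2 ≡ 12^2 = 144 ≡ 144 (mod 301)
12^4 ≡ 144^2 = 20736 ≡ 268 (mod 301)
12^8 ≡ 268^2 = 71824 ≡ 186 (mod 301)
12^16 ≡ 186^2 = 34596 ≡ 282 (mod 301)
12^32 ≡ 282^2 = 79524 ≡ 60 (mod 301)
12^64 ≡ 60^2 = 3600 ≡ 289 (mod 301)
12^128 ≡ 289^2 = 83521 ≡ 144 (mod 301)
12^256 ≡ 144^2 = 20736 ≡ 268 (mod 301)
300 = 256 + 32 + 8 + 4 in binary powers of 2.
So 12^300 ≡ 268 · 60 · 186 · 268 ≡ 64 (mod 301).
Since 64 ≠ 1, base 12 is a Fermat witness: 301 is composite.

64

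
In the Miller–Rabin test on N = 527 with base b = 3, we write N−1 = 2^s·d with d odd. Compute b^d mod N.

11

527 − 1 = 526 = 2^1 · 263, so d = 263.
3^1 ≡ 3 (mod 527)
3^2 ≡ 3^2 = 9 ≡ 9 (mod 527)
3^4 ≡ 9^2 = 81 ≡ 81 (mod 527)
3^8 ≡ 81^2 = 6561 ≡ 237 (mod 527)
3^16 ≡ 237^2 = 56169 ≡ 307 (mod 527)
3^32 ≡ 307^2 = 94249 ≡ 443 (mod 527)
3^64 ≡ 443^2 = 196249 ≡ 205 (mod 527)
3^128 ≡ 205^2 = 42025 ≡ 392 (mod 527)
3^256 ≡ 392^2 = 153664 ≡ 307 (mod 527)
263 = 256 + 4 + 2 + 1 in binary powers of 2.
So 3^263 ≡ 307 · 81 · 9 · 3 ≡ 11 (mod 527).
Squaring chain: 11; never reaches −1, so base 3 is a Miller–Rabin witness that 527 is composite.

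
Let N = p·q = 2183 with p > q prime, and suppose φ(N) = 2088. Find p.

φ(n) = (p−1)(q−1) = n − (p+q) + 1, so p + q = 2183 − 2088 + 1 = 96.
p and q are the roots of t² − 96t + 2183 = 0.
Discriminant: 96² − 4·2183 = 9216 − 8732 = 484; √484 = 22.
q = (96 − 22)/2 = 37, p = (96 + 22)/2 = 59.
Check: 37 · 59 = 2183.

59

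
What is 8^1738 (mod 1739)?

8^1 ≡ 8 (mod 1739)
8^2 ≡ 8^2 = 64 ≡ 64 (mod 1739)
8^4 ≡ 64^2 = 4096 ≡ 618 (mod 1739)
8^8 ≡ 618^2 = 381924 ≡ 1083 (mod 1739)
8^16 ≡ 1083^2 = 1172889 ≡ 803 (mod 1739)
8^32 ≡ 803^2 = 644809 ≡ 1379 (mod 1739)
8^64 ≡ 1379^2 = 1901641 ≡ 914 (mod 1739)
8^128 ≡ 914^2 = 835396 ≡ 676 (mod 1739)
8^256 ≡ 676^2 = 456976 ≡ 1358 (mod 1739)
8^512 ≡ 1358^2 = 1844164 ≡ 824 (mod 1739)
8^1024 ≡ 824^2 = 678976 ≡ 766 (mod 1739)
1738 = 1024 + 512 + 128 + 64 + 8 + 2 in binary powers of 2.
So 8^1738 ≡ 766 · 824 · 676 · 914 · 1083 · 64 ≡ 159 (mod 1739).
Since 159 ≠ 1, base 8 is a Fermat witness: 1739 is composite.

159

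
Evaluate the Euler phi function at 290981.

277200

Factor: 290981 = 43 · 67 · 101.
φ(290981) = (43−1) · (67−1) · (101−1) = 42 · 66 · 100 = 277200.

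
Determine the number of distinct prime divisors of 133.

2

133 = 7 · 19
133 = 7 · 19, which has 2 distinct prime factors.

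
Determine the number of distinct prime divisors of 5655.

5655 = 3 · 1885
1885 = 5 · 377
377 = 13 · 29
5655 = 3 · 5 · 13 · 29, which has 4 distinct prime factors.

4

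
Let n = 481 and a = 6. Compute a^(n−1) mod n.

1

6^1 ≡ 6 (mod 481)
6^2 ≡ 6^2 = 36 ≡ 36 (mod 481)
6^4 ≡ 36^2 = 1296 ≡ 334 (mod 481)
6^8 ≡ 334^2 = 111556 ≡ 445 (mod 481)
6^16 ≡ 445^2 = 198025 ≡ 334 (mod 481)
6^32 ≡ 334^2 = 111556 ≡ 445 (mod 481)
6^64 ≡ 445^2 = 198025 ≡ 334 (mod 481)
6^128 ≡ 334^2 = 111556 ≡ 445 (mod 481)
6^256 ≡ 445^2 = 198025 ≡ 334 (mod 481)
480 = 256 + 128 + 64 + 32 in binary powers of 2.
So 6^480 ≡ 334 · 445 · 334 · 445 ≡ 1 (mod 481).
Since the result is 1, base 6 gives no evidence that 481 is composite.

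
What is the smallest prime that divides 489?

3

489 is odd.
Digit sum 21, divisible by 3.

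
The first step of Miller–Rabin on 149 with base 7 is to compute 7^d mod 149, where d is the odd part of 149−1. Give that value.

149 − 1 = 148 = 2^2 · 37, so d = 37.
7^1 ≡ 7 (mod 149)
7^2 ≡ 7^2 = 49 ≡ 49 (mod 149)
7^4 ≡ 49^2 = 2401 ≡ 17 (mod 149)
7^8 ≡ 17^2 = 289 ≡ 140 (mod 149)
7^16 ≡ 140^2 = 19600 ≡ 81 (mod 149)
7^32 ≡ 81^2 = 6561 ≡ 5 (mod 149)
37 = 32 + 4 + 1 in binary powers of 2.
So 7^37 ≡ 5 · 17 · 7 ≡ 148 (mod 149).
Since 7^d ≡ 148 (mod 149), base 7 does not prove 149 composite.

148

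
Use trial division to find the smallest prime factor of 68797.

89

68797 is odd.
Digit sum 37, not divisible by 3.
Ends in 7: not divisible by 5.
7: 68797 = 7·9828 + 1
11: 68797 = 11·6254 + 3
13: 68797 = 13·5292 + 1
17: 68797 = 17·4046 + 15
19: 68797 = 19·3620 + 17
23: 68797 = 23·2991 + 4
29: 68797 = 29·2372 + 9
31: 68797 = 31·2219 + 8
37: 68797 = 37·1859 + 14
41: 68797 = 41·1677 + 40
43: 68797 = 43·1599 + 40
47: 68797 = 47·1463 + 36
53: 68797 = 53·1298 + 3
59: 68797 = 59·1166 + 3
61: 68797 = 61·1127 + 50
67: 68797 = 67·1026 + 55
71: 68797 = 71·968 + 69
73: 68797 = 73·942 + 31
79: 68797 = 79·870 + 67
83: 68797 = 83·828 + 73
89: 68797 = 89·773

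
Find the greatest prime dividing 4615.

71

4615 = 5 · 923
923 = 13 · 71
71 is prime.
So 4615 = 5 · 13 · 71; the largest prime factor is 71.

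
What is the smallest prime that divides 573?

3

573 is odd.
Digit sum 15, divisible by 3.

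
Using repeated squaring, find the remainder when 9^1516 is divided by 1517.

9^1 ≡ 9 (mod 1517)
9^2 ≡ 9^2 = 81 ≡ 81 (mod 1517)
9^4 ≡ 81^2 = 6561 ≡ 493 (mod 1517)
9^8 ≡ 493^2 = 243049 ≡ 329 (mod 1517)
9^16 ≡ 329^2 = 108241 ≡ 534 (mod 1517)
9^32 ≡ 534^2 = 285156 ≡ 1477 (mod 1517)
9^64 ≡ 1477^2 = 2181529 ≡ 83 (mod 1517)
9^128 ≡ 83^2 = 6889 ≡ 821 (mod 1517)
9^256 ≡ 821^2 = 674041 ≡ 493 (mod 1517)
9^512 ≡ 493^2 = 243049 ≡ 329 (mod 1517)
9^1024 ≡ 329^2 = 108241 ≡ 534 (mod 1517)
1516 = 1024 + 256 + 128 + 64 + 32 + 8 + 4 in binary powers of 2.
So 9^1516 ≡ 534 · 493 · 821 · 83 · 1477 · 329 · 493 ≡ 493 (mod 1517).
Since 493 ≠ 1, base 9 is a Fermat witness: 1517 is composite.

493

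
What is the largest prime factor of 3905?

71

3905 = 5 · 781
781 = 11 · 71
71 is prime.
So 3905 = 5 · 11 · 71; the largest prime factor is 71.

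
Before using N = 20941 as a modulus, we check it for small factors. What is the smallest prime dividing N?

43

20941 is odd.
Digit sum 16, not divisible by 3.
Ends in 1: not divisible by 5.
7: 20941 = 7·2991 + 4
11: 20941 = 11·1903 + 8
13: 20941 = 13·1610 + 11
17: 20941 = 17·1231 + 14
19: 20941 = 19·1102 + 3
23: 20941 = 23·910 + 11
29: 20941 = 29·722 + 3
31: 20941 = 31·675 + 16
37: 20941 = 37·565 + 36
41: 20941 = 41·510 + 31
43: 20941 = 43·487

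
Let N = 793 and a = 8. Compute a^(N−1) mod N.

729

8^1 ≡ 8 (mod 793)
8^2 ≡ 8^2 = 64 ≡ 64 (mod 793)
8^4 ≡ 64^2 = 4096 ≡ 131 (mod 793)
8^8 ≡ 131^2 = 17161 ≡ 508 (mod 793)
8^16 ≡ 508^2 = 258064 ≡ 339 (mod 793)
8^32 ≡ 339^2 = 114921 ≡ 729 (mod 793)
8^64 ≡ 729^2 = 531441 ≡ 131 (mod 793)
8^128 ≡ 131^2 = 17161 ≡ 508 (mod 793)
8^256 ≡ 508^2 = 258064 ≡ 339 (mod 793)
8^512 ≡ 339^2 = 114921 ≡ 729 (mod 793)
792 = 512 + 256 + 16 + 8 in binary powers of 2.
So 8^792 ≡ 729 · 339 · 339 · 508 ≡ 729 (mod 793).
Since 729 ≠ 1, base 8 is a Fermat witness: 793 is composite.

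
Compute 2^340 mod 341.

2^1 ≡ 2 (mod 341)
2^2 ≡ 2^2 = 4 ≡ 4 (mod 341)
2^4 ≡ 4^2 = 16 ≡ 16 (mod 341)
2^8 ≡ 16^2 = 256 ≡ 256 (mod 341)
2^16 ≡ 256^2 = 65536 ≡ 64 (mod 341)
2^32 ≡ 64^2 = 4096 ≡ 4 (mod 341)
2^64 ≡ 4^2 = 16 ≡ 16 (mod 341)
2^128 ≡ 16^2 = 256 ≡ 256 (mod 341)
2^256 ≡ 256^2 = 65536 ≡ 64 (mod 341)
340 = 256 + 64 + 16 + 4 in binary powers of 2.
So 2^340 ≡ 64 · 16 · 64 · 16 ≡ 1 (mod 341).
Since the result is 1, base 2 gives no evidence that 341 is composite.

1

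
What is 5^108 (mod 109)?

5^1 ≡ 5 (mod 109)
5^2 ≡ 5^2 = 25 ≡ 25 (mod 109)
5^4 ≡ 25^2 = 625 ≡ 80 (mod 109)
5^8 ≡ 80^2 = 6400 ≡ 78 (mod 109)
5^16 ≡ 78^2 = 6084 ≡ 89 (mod 109)
5^32 ≡ 89^2 = 7921 ≡ 73 (mod 109)
5^64 ≡ 73^2 = 5329 ≡ 97 (mod 109)
108 = 64 + 32 + 8 + 4 in binary powers of 2.
So 5^108 ≡ 97 · 73 · 78 · 80 ≡ 1 (mod 109).
Since the result is 1, base 5 gives no evidence that 109 is composite.

1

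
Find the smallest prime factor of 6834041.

6834041 is odd.
Digit sum 26, not divisible by 3.
Ends in 1: not divisible by 5.
7: 6834041 = 7·976291 + 4
11: 6834041 = 11·621276 + 5
13: 6834041 = 13·525695 + 6
17: 6834041 = 17·402002 + 7
19: 6834041 = 19·359686 + 7
23: 6834041 = 23·297132 + 5
29: 6834041 = 29·235656 + 17
31: 6834041 = 31·220452 + 29
37: 6834041 = 37·184703 + 30
41: 6834041 = 41·166683 + 38
43: 6834041 = 43·158931 + 8
47: 6834041 = 47·145405 + 6
53: 6834041 = 53·128944 + 9
59: 6834041 = 59·115831 + 12
61: 6834041 = 61·112033 + 28
67: 6834041 = 67·102000 + 41
71: 6834041 = 71·96254 + 7
73: 6834041 = 73·93617

73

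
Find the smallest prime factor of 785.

785 is odd.
Digit sum 20, not divisible by 3.
Ends in 5: divisible by 5.

5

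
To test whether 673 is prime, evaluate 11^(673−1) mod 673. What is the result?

11^1 ≡ 11 (mod 673)
11^2 ≡ 11^2 = 121 ≡ 121 (mod 673)
11^4 ≡ 121^2 = 14641 ≡ 508 (mod 673)
11^8 ≡ 508^2 = 258064 ≡ 305 (mod 673)
11^16 ≡ 305^2 = 93025 ≡ 151 (mod 673)
11^32 ≡ 151^2 = 22801 ≡ 592 (mod 673)
11^64 ≡ 592^2 = 350464 ≡ 504 (mod 673)
11^128 ≡ 504^2 = 254016 ≡ 295 (mod 673)
11^256 ≡ 295^2 = 87025 ≡ 208 (mod 673)
11^512 ≡ 208^2 = 43264 ≡ 192 (mod 673)
672 = 512 + 128 + 32 in binary powers of 2.
So 11^672 ≡ 192 · 295 · 592 ≡ 1 (mod 673).
Since the result is 1, base 11 gives no evidence that 673 is composite.

1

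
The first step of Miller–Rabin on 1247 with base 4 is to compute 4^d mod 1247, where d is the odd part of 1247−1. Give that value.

173

1247 − 1 = 1246 = 2^1 · 623, so d = 623.
4^1 ≡ 4 (mod 1247)
4^2 ≡ 4^2 = 16 ≡ 16 (mod 1247)
4^4 ≡ 16^2 = 256 ≡ 256 (mod 1247)
4^8 ≡ 256^2 = 65536 ≡ 692 (mod 1247)
4^16 ≡ 692^2 = 478864 ≡ 16 (mod 1247)
4^32 ≡ 16^2 = 256 ≡ 256 (mod 1247)
4^64 ≡ 256^2 = 65536 ≡ 692 (mod 1247)
4^128 ≡ 692^2 = 478864 ≡ 16 (mod 1247)
4^256 ≡ 16^2 = 256 ≡ 256 (mod 1247)
4^512 ≡ 256^2 = 65536 ≡ 692 (mod 1247)
623 = 512 + 64 + 32 + 8 + 4 + 2 + 1 in binary powers of 2.
So 4^623 ≡ 692 · 692 · 256 · 692 · 256 · 16 · 4 ≡ 173 (mod 1247).
Squaring chain: 173; never reaches −1, so base 4 is a Miller–Rabin witness that 1247 is composite.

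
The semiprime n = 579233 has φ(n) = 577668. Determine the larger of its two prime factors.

967

φ(n) = (p−1)(q−1) = n − (p+q) + 1, so p + q = 579233 − 577668 + 1 = 1566.
p and q are the roots of t² − 1566t + 579233 = 0.
Discriminant: 1566² − 4·579233 = 2452356 − 2316932 = 135424; √135424 = 368.
q = (1566 − 368)/2 = 599, p = (1566 + 368)/2 = 967.
Check: 599 · 967 = 579233.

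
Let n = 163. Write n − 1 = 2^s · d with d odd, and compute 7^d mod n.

162

163 − 1 = 162 = 2^1 · 81, so d = 81.
7^1 ≡ 7 (mod 163)
7^2 ≡ 7^2 = 49 ≡ 49 (mod 163)
7^4 ≡ 49^2 = 2401 ≡ 119 (mod 163)
7^8 ≡ 119^2 = 14161 ≡ 143 (mod 163)
7^16 ≡ 143^2 = 20449 ≡ 74 (mod 163)
7^32 ≡ 74^2 = 5476 ≡ 97 (mod 163)
7^64 ≡ 97^2 = 9409 ≡ 118 (mod 163)
81 = 64 + 16 + 1 in binary powers of 2.
So 7^81 ≡ 118 · 74 · 7 ≡ 162 (mod 163).
Since 7^d ≡ 162 (mod 163), base 7 does not prove 163 composite.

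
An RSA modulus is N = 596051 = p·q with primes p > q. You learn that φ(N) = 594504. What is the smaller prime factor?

719

φ(n) = (p−1)(q−1) = n − (p+q) + 1, so p + q = 596051 − 594504 + 1 = 1548.
p and q are the roots of t² − 1548t + 596051 = 0.
Discriminant: 1548² − 4·596051 = 2396304 − 2384204 = 12100; √12100 = 110.
q = (1548 − 110)/2 = 719, p = (1548 + 110)/2 = 829.
Check: 719 · 829 = 596051.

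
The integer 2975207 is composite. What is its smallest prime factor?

2975207 is odd.
Digit sum 32, not divisible by 3.
Ends in 7: not divisible by 5.
7: 2975207 = 7·425029 + 4
11: 2975207 = 11·270473 + 4
13: 2975207 = 13·228862 + 1
17: 2975207 = 17·175012 + 3
19: 2975207 = 19·156589 + 16
23: 2975207 = 23·129356 + 19
29: 2975207 = 29·102593 + 10
31: 2975207 = 31·95974 + 13
37: 2975207 = 37·80411

37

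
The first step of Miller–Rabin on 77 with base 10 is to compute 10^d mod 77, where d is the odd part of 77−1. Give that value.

10

77 − 1 = 76 = 2^2 · 19, so d = 19.
10^1 ≡ 10 (mod 77)
10^2 ≡ 10^2 = 100 ≡ 23 (mod 77)
10^4 ≡ 23^2 = 529 ≡ 67 (mod 77)
10^8 ≡ 67^2 = 4489 ≡ 23 (mod 77)
10^16 ≡ 23^2 = 529 ≡ 67 (mod 77)
19 = 16 + 2 + 1 in binary powers of 2.
So 10^19 ≡ 67 · 23 · 10 ≡ 10 (mod 77).
Squaring chain: 10 → 23; never reaches −1, so base 10 is a Miller–Rabin witness that 77 is composite.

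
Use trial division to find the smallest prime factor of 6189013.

6189013 is odd.
Digit sum 28, not divisible by 3.
Ends in 3: not divisible by 5.
7: 6189013 = 7·884144 + 5
11: 6189013 = 11·562637 + 6
13: 6189013 = 13·476077 + 12
17: 6189013 = 17·364059 + 10
19: 6189013 = 19·325737 + 10
23: 6189013 = 23·269087 + 12
29: 6189013 = 29·213414 + 7
31: 6189013 = 31·199645 + 18
37: 6189013 = 37·167270 + 23
41: 6189013 = 41·150951 + 22
43: 6189013 = 43·143930 + 23
47: 6189013 = 47·131681 + 6
53: 6189013 = 53·116773 + 44
59: 6189013 = 59·104898 + 31
61: 6189013 = 61·101459 + 14
67: 6189013 = 67·92373 + 22
71: 6189013 = 71·87169 + 14
73: 6189013 = 73·84781

73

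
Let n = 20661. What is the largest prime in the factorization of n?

20661 = 3 · 6887
6887 = 71 · 97
97 is prime.
So 20661 = 3 · 71 · 97; the largest prime factor is 97.

97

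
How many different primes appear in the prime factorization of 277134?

6

277134 = 2 · 138567
138567 = 3 · 46189
46189 = 11 · 4199
4199 = 13 · 323
323 = 17 · 19
277134 = 2 · 3 · 11 · 13 · 17 · 19, which has 6 distinct prime factors.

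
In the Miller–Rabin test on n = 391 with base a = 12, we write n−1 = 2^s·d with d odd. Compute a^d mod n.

215

391 − 1 = 390 = 2^1 · 195, so d = 195.
12^1 ≡ 12 (mod 391)
12^2 ≡ 12^2 = 144 ≡ 144 (mod 391)
12^4 ≡ 144^2 = 20736 ≡ 13 (mod 391)
12^8 ≡ 13^2 = 169 ≡ 169 (mod 391)
12^16 ≡ 169^2 = 28561 ≡ 18 (mod 391)
12^32 ≡ 18^2 = 324 ≡ 324 (mod 391)
12^64 ≡ 324^2 = 104976 ≡ 188 (mod 391)
12^128 ≡ 188^2 = 35344 ≡ 154 (mod 391)
195 = 128 + 64 + 2 + 1 in binary powers of 2.
So 12^195 ≡ 154 · 188 · 144 · 12 ≡ 215 (mod 391).
Squaring chain: 215; never reaches −1, so base 12 is a Miller–Rabin witness that 391 is composite.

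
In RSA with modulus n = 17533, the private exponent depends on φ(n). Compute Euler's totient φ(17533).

Factor: 17533 = 89 · 197.
φ(17533) = (89−1) · (197−1) = 88 · 196 = 17248.

17248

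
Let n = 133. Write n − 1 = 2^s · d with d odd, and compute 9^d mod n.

106

133 − 1 = 132 = 2^2 · 33, so d = 33.
9^1 ≡ 9 (mod 133)
9^2 ≡ 9^2 = 81 ≡ 81 (mod 133)
9^4 ≡ 81^2 = 6561 ≡ 44 (mod 133)
9^8 ≡ 44^2 = 1936 ≡ 74 (mod 133)
9^16 ≡ 74^2 = 5476 ≡ 23 (mod 133)
9^32 ≡ 23^2 = 529 ≡ 130 (mod 133)
33 = 32 + 1 in binary powers of 2.
So 9^33 ≡ 130 · 9 ≡ 106 (mod 133).
Squaring chain: 106 → 64; never reaches −1, so base 9 is a Miller–Rabin witness that 133 is composite.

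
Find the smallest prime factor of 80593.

83

80593 is odd.
Digit sum 25, not divisible by 3.
Ends in 3: not divisible by 5.
7: 80593 = 7·11513 + 2
11: 80593 = 11·7326 + 7
13: 80593 = 13·6199 + 6
17: 80593 = 17·4740 + 13
19: 80593 = 19·4241 + 14
23: 80593 = 23·3504 + 1
29: 80593 = 29·2779 + 2
31: 80593 = 31·2599 + 24
37: 80593 = 37·2178 + 7
41: 80593 = 41·1965 + 28
43: 80593 = 43·1874 + 11
47: 80593 = 47·1714 + 35
53: 80593 = 53·1520 + 33
59: 80593 = 59·1365 + 58
61: 80593 = 61·1321 + 12
67: 80593 = 67·1202 + 59
71: 80593 = 71·1135 + 8
73: 80593 = 73·1104 + 1
79: 80593 = 79·1020 + 13
83: 80593 = 83·971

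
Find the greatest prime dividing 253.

253 = 11 · 23
23 is prime.
So 253 = 11 · 23; the largest prime factor is 23.

23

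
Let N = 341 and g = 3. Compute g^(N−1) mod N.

3^1 ≡ 3 (mod 341)
3^2 ≡ 3^2 = 9 ≡ 9 (mod 341)
3^4 ≡ 9^2 = 81 ≡ 81 (mod 341)
3^8 ≡ 81^2 = 6561 ≡ 82 (mod 341)
3^16 ≡ 82^2 = 6724 ≡ 245 (mod 341)
3^32 ≡ 245^2 = 60025 ≡ 9 (mod 341)
3^64 ≡ 9^2 = 81 ≡ 81 (mod 341)
3^128 ≡ 81^2 = 6561 ≡ 82 (mod 341)
3^256 ≡ 82^2 = 6724 ≡ 245 (mod 341)
340 = 256 + 64 + 16 + 4 in binary powers of 2.
So 3^340 ≡ 245 · 81 · 245 · 81 ≡ 56 (mod 341).
Since 56 ≠ 1, base 3 is a Fermat witness: 341 is composite.

56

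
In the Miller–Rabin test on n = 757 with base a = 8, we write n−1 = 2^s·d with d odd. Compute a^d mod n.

670

757 − 1 = 756 = 2^2 · 189, so d = 189.
8^1 ≡ 8 (mod 757)
8^2 ≡ 8^2 = 64 ≡ 64 (mod 757)
8^4 ≡ 64^2 = 4096 ≡ 311 (mod 757)
8^8 ≡ 311^2 = 96721 ≡ 582 (mod 757)
8^16 ≡ 582^2 = 338724 ≡ 345 (mod 757)
8^32 ≡ 345^2 = 119025 ≡ 176 (mod 757)
8^64 ≡ 176^2 = 30976 ≡ 696 (mod 757)
8^128 ≡ 696^2 = 484416 ≡ 693 (mod 757)
189 = 128 + 32 + 16 + 8 + 4 + 1 in binary powers of 2.
So 8^189 ≡ 693 · 176 · 345 · 582 · 311 · 8 ≡ 670 (mod 757).
Squaring chain: 670 → 756; reaches −1, so base 8 does not prove 757 composite.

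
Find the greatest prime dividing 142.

142 = 2 · 71
71 is prime.
So 142 = 2 · 71; the largest prime factor is 71.

71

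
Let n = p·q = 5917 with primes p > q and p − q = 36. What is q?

Since p = q + 36, we have 5917 = q(q + 36), so q² + 36q − 5917 = 0.
Discriminant: 36² + 4·5917 = 1296 + 23668 = 24964; √24964 = 158.
q = (−36 + 158)/2 = 61, and p = q + 36 = 97.
Check: 61 · 97 = 5917.

61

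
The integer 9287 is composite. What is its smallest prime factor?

37

9287 is odd.
Digit sum 26, not divisible by 3.
Ends in 7: not divisible by 5.
7: 9287 = 7·1326 + 5
11: 9287 = 11·844 + 3
13: 9287 = 13·714 + 5
17: 9287 = 17·546 + 5
19: 9287 = 19·488 + 15
23: 9287 = 23·403 + 18
29: 9287 = 29·320 + 7
31: 9287 = 31·299 + 18
37: 9287 = 37·251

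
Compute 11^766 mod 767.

257

11^1 ≡ 11 (mod 767)
11^2 ≡ 11^2 = 121 ≡ 121 (mod 767)
11^4 ≡ 121^2 = 14641 ≡ 68 (mod 767)
11^8 ≡ 68^2 = 4624 ≡ 22 (mod 767)
11^16 ≡ 22^2 = 484 ≡ 484 (mod 767)
11^32 ≡ 484^2 = 234256 ≡ 321 (mod 767)
11^64 ≡ 321^2 = 103041 ≡ 263 (mod 767)
11^128 ≡ 263^2 = 69169 ≡ 139 (mod 767)
11^256 ≡ 139^2 = 19321 ≡ 146 (mod 767)
11^512 ≡ 146^2 = 21316 ≡ 607 (mod 767)
766 = 512 + 128 + 64 + 32 + 16 + 8 + 4 + 2 in binary powers of 2.
So 11^766 ≡ 607 · 139 · 263 · 321 · 484 · 22 · 68 · 121 ≡ 257 (mod 767).
Since 257 ≠ 1, base 11 is a Fermat witness: 767 is composite.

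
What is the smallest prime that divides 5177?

5177 is odd.
Digit sum 20, not divisible by 3.
Ends in 7: not divisible by 5.
7: 5177 = 7·739 + 4
11: 5177 = 11·470 + 7
13: 5177 = 13·398 + 3
17: 5177 = 17·304 + 9
19: 5177 = 19·272 + 9
23: 5177 = 23·225 + 2
29: 5177 = 29·178 + 15
31: 5177 = 31·167

31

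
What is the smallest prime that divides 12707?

97

12707 is odd.
Digit sum 17, not divisible by 3.
Ends in 7: not divisible by 5.
7: 12707 = 7·1815 + 2
11: 12707 = 11·1155 + 2
13: 12707 = 13·977 + 6
17: 12707 = 17·747 + 8
19: 12707 = 19·668 + 15
23: 12707 = 23·552 + 11
29: 12707 = 29·438 + 5
31: 12707 = 31·409 + 28
37: 12707 = 37·343 + 16
41: 12707 = 41·309 + 38
43: 12707 = 43·295 + 22
47: 12707 = 47·270 + 17
53: 12707 = 53·239 + 40
59: 12707 = 59·215 + 22
61: 12707 = 61·208 + 19
67: 12707 = 67·189 + 44
71: 12707 = 71·178 + 69
73: 12707 = 73·174 + 5
79: 12707 = 79·160 + 67
83: 12707 = 83·153 + 8
89: 12707 = 89·142 + 69
97: 12707 = 97·131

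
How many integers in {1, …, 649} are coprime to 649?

580

Factor: 649 = 11 · 59.
φ(649) = (11−1) · (59−1) = 10 · 58 = 580.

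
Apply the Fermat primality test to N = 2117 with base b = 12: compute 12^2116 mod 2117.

1857

12^1 ≡ 12 (mod 2117)
12^2 ≡ 12^2 = 144 ≡ 144 (mod 2117)
12^4 ≡ 144^2 = 20736 ≡ 1683 (mod 2117)
12^8 ≡ 1683^2 = 2832489 ≡ 2060 (mod 2117)
12^16 ≡ 2060^2 = 4243600 ≡ 1132 (mod 2117)
12^32 ≡ 1132^2 = 1281424 ≡ 639 (mod 2117)
12^64 ≡ 639^2 = 408321 ≡ 1857 (mod 2117)
12^128 ≡ 1857^2 = 3448449 ≡ 1973 (mod 2117)
12^256 ≡ 1973^2 = 3892729 ≡ 1683 (mod 2117)
12^512 ≡ 1683^2 = 2832489 ≡ 2060 (mod 2117)
12^1024 ≡ 2060^2 = 4243600 ≡ 1132 (mod 2117)
12^2048 ≡ 1132^2 = 1281424 ≡ 639 (mod 2117)
2116 = 2048 + 64 + 4 in binary powers of 2.
So 12^2116 ≡ 639 · 1857 · 1683 ≡ 1857 (mod 2117).
Since 1857 ≠ 1, base 12 is a Fermat witness: 2117 is composite.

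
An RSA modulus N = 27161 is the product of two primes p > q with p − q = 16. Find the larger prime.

Since p = q + 16, we have 27161 = q(q + 16), so q² + 16q − 27161 = 0.
Discriminant: 16² + 4·27161 = 256 + 108644 = 108900; √108900 = 330.
q = (−16 + 330)/2 = 157, and p = q + 16 = 173.
Check: 157 · 173 = 27161.

173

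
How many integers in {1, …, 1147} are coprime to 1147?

Factor: 1147 = 31 · 37.
φ(1147) = (31−1) · (37−1) = 30 · 36 = 1080.

1080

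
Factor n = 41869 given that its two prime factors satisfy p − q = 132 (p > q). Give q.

Since p = q + 132, we have 41869 = q(q + 132), so q² + 132q − 41869 = 0.
Discriminant: 132² + 4·41869 = 17424 + 167476 = 184900; √184900 = 430.
q = (−132 + 430)/2 = 149, and p = q + 132 = 281.
Check: 149 · 281 = 41869.

149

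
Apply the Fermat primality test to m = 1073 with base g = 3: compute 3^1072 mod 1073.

848

3^1 ≡ 3 (mod 1073)
3^2 ≡ 3^2 = 9 ≡ 9 (mod 1073)
3^4 ≡ 9^2 = 81 ≡ 81 (mod 1073)
3^8 ≡ 81^2 = 6561 ≡ 123 (mod 1073)
3^16 ≡ 123^2 = 15129 ≡ 107 (mod 1073)
3^32 ≡ 107^2 = 11449 ≡ 719 (mod 1073)
3^64 ≡ 719^2 = 516961 ≡ 848 (mod 1073)
3^128 ≡ 848^2 = 719104 ≡ 194 (mod 1073)
3^256 ≡ 194^2 = 37636 ≡ 81 (mod 1073)
3^512 ≡ 81^2 = 6561 ≡ 123 (mod 1073)
3^1024 ≡ 123^2 = 15129 ≡ 107 (mod 1073)
1072 = 1024 + 32 + 16 in binary powers of 2.
So 3^1072 ≡ 107 · 719 · 107 ≡ 848 (mod 1073).
Since 848 ≠ 1, base 3 is a Fermat witness: 1073 is composite.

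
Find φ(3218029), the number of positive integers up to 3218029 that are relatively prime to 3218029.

3150576

Factor: 3218029 = 103 · 157 · 199.
φ(3218029) = (103−1) · (157−1) · (199−1) = 102 · 156 · 198 = 3150576.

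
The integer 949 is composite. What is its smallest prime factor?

949 is odd.
Digit sum 22, not divisible by 3.
Ends in 9: not divisible by 5.
7: 949 = 7·135 + 4
11: 949 = 11·86 + 3
13: 949 = 13·73

13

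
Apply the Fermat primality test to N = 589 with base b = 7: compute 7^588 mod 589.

7^1 ≡ 7 (mod 589)
7^2 ≡ 7^2 = 49 ≡ 49 (mod 589)
7^4 ≡ 49^2 = 2401 ≡ 45 (mod 589)
7^8 ≡ 45^2 = 2025 ≡ 258 (mod 589)
7^16 ≡ 258^2 = 66564 ≡ 7 (mod 589)
7^32 ≡ 7^2 = 49 ≡ 49 (mod 589)
7^64 ≡ 49^2 = 2401 ≡ 45 (mod 589)
7^128 ≡ 45^2 = 2025 ≡ 258 (mod 589)
7^256 ≡ 258^2 = 66564 ≡ 7 (mod 589)
7^512 ≡ 7^2 = 49 ≡ 49 (mod 589)
588 = 512 + 64 + 8 + 4 in binary powers of 2.
So 7^588 ≡ 49 · 45 · 258 · 45 ≡ 343 (mod 589).
Since 343 ≠ 1, base 7 is a Fermat witness: 589 is composite.

343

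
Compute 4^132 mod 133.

106

4^1 ≡ 4 (mod 133)
4^2 ≡ 4^2 = 16 ≡ 16 (mod 133)
4^4 ≡ 16^2 = 256 ≡ 123 (mod 133)
4^8 ≡ 123^2 = 15129 ≡ 100 (mod 133)
4^16 ≡ 100^2 = 10000 ≡ 25 (mod 133)
4^32 ≡ 25^2 = 625 ≡ 93 (mod 133)
4^64 ≡ 93^2 = 8649 ≡ 4 (mod 133)
4^128 ≡ 4^2 = 16 ≡ 16 (mod 133)
132 = 128 + 4 in binary powers of 2.
So 4^132 ≡ 16 · 123 ≡ 106 (mod 133).
Since 106 ≠ 1, base 4 is a Fermat witness: 133 is composite.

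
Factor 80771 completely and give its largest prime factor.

59

80771 = 37 · 2183
2183 = 37 · 59
59 is prime.
So 80771 = 37^2 · 59; the largest prime factor is 59.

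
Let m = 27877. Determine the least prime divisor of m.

27877 is odd.
Digit sum 31, not divisible by 3.
Ends in 7: not divisible by 5.
7: 27877 = 7·3982 + 3
11: 27877 = 11·2534 + 3
13: 27877 = 13·2144 + 5
17: 27877 = 17·1639 + 14
19: 27877 = 19·1467 + 4
23: 27877 = 23·1212 + 1
29: 27877 = 29·961 + 8
31: 27877 = 31·899 + 8
37: 27877 = 37·753 + 16
41: 27877 = 41·679 + 38
43: 27877 = 43·648 + 13
47: 27877 = 47·593 + 6
53: 27877 = 53·525 + 52
59: 27877 = 59·472 + 29
61: 27877 = 61·457

61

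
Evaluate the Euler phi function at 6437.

6240

Factor: 6437 = 41 · 157.
φ(6437) = (41−1) · (157−1) = 40 · 156 = 6240.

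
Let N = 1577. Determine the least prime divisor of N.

19

1577 is odd.
Digit sum 20, not divisible by 3.
Ends in 7: not divisible by 5.
7: 1577 = 7·225 + 2
11: 1577 = 11·143 + 4
13: 1577 = 13·121 + 4
17: 1577 = 17·92 + 13
19: 1577 = 19·83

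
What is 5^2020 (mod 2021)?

883

5^1 ≡ 5 (mod 2021)
5^2 ≡ 5^2 = 25 ≡ 25 (mod 2021)
5^4 ≡ 25^2 = 625 ≡ 625 (mod 2021)
5^8 ≡ 625^2 = 390625 ≡ 572 (mod 2021)
5^16 ≡ 572^2 = 327184 ≡ 1803 (mod 2021)
5^32 ≡ 1803^2 = 3250809 ≡ 1041 (mod 2021)
5^64 ≡ 1041^2 = 1083681 ≡ 425 (mod 2021)
5^128 ≡ 425^2 = 180625 ≡ 756 (mod 2021)
5^256 ≡ 756^2 = 571536 ≡ 1614 (mod 2021)
5^512 ≡ 1614^2 = 2604996 ≡ 1948 (mod 2021)
5^1024 ≡ 1948^2 = 3794704 ≡ 1287 (mod 2021)
2020 = 1024 + 512 + 256 + 128 + 64 + 32 + 4 in binary powers of 2.
So 5^2020 ≡ 1287 · 1948 · 1614 · 756 · 425 · 1041 · 625 ≡ 883 (mod 2021).
Since 883 ≠ 1, base 5 is a Fermat witness: 2021 is composite.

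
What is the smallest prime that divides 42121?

73

42121 is odd.
Digit sum 10, not divisible by 3.
Ends in 1: not divisible by 5.
7: 42121 = 7·6017 + 2
11: 42121 = 11·3829 + 2
13: 42121 = 13·3240 + 1
17: 42121 = 17·2477 + 12
19: 42121 = 19·2216 + 17
23: 42121 = 23·1831 + 8
29: 42121 = 29·1452 + 13
31: 42121 = 31·1358 + 23
37: 42121 = 37·1138 + 15
41: 42121 = 41·1027 + 14
43: 42121 = 43·979 + 24
47: 42121 = 47·896 + 9
53: 42121 = 53·794 + 39
59: 42121 = 59·713 + 54
61: 42121 = 61·690 + 31
67: 42121 = 67·628 + 45
71: 42121 = 71·593 + 18
73: 42121 = 73·577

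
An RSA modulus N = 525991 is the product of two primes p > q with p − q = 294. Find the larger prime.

Since p = q + 294, we have 525991 = q(q + 294), so q² + 294q − 525991 = 0.
Discriminant: 294² + 4·525991 = 86436 + 2103964 = 2190400; √2190400 = 1480.
q = (−294 + 1480)/2 = 593, and p = q + 294 = 887.
Check: 593 · 887 = 525991.

887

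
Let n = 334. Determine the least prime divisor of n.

2

334 is even: 2 divides it.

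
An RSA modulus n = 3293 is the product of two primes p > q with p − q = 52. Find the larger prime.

89

Since p = q + 52, we have 3293 = q(q + 52), so q² + 52q − 3293 = 0.
Discriminant: 52² + 4·3293 = 2704 + 13172 = 15876; √15876 = 126.
q = (−52 + 126)/2 = 37, and p = q + 52 = 89.
Check: 37 · 89 = 3293.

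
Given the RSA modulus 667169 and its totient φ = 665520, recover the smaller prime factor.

φ(n) = (p−1)(q−1) = n − (p+q) + 1, so p + q = 667169 − 665520 + 1 = 1650.
p and q are the roots of t² − 1650t + 667169 = 0.
Discriminant: 1650² − 4·667169 = 2722500 − 2668676 = 53824; √53824 = 232.
q = (1650 − 232)/2 = 709, p = (1650 + 232)/2 = 941.
Check: 709 · 941 = 667169.

709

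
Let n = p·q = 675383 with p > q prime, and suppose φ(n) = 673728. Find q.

727

φ(n) = (p−1)(q−1) = n − (p+q) + 1, so p + q = 675383 − 673728 + 1 = 1656.
p and q are the roots of t² − 1656t + 675383 = 0.
Discriminant: 1656² − 4·675383 = 2742336 − 2701532 = 40804; √40804 = 202.
q = (1656 − 202)/2 = 727, p = (1656 + 202)/2 = 929.
Check: 727 · 929 = 675383.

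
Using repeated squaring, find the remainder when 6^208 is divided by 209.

158

6^1 ≡ 6 (mod 209)
6^2 ≡ 6^2 = 36 ≡ 36 (mod 209)
6^4 ≡ 36^2 = 1296 ≡ 42 (mod 209)
6^8 ≡ 42^2 = 1764 ≡ 92 (mod 209)
6^16 ≡ 92^2 = 8464 ≡ 104 (mod 209)
6^32 ≡ 104^2 = 10816 ≡ 157 (mod 209)
6^64 ≡ 157^2 = 24649 ≡ 196 (mod 209)
6^128 ≡ 196^2 = 38416 ≡ 169 (mod 209)
208 = 128 + 64 + 16 in binary powers of 2.
So 6^208 ≡ 169 · 196 · 104 ≡ 158 (mod 209).
Since 158 ≠ 1, base 6 is a Fermat witness: 209 is composite.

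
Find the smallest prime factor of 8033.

29

8033 is odd.
Digit sum 14, not divisible by 3.
Ends in 3: not divisible by 5.
7: 8033 = 7·1147 + 4
11: 8033 = 11·730 + 3
13: 8033 = 13·617 + 12
17: 8033 = 17·472 + 9
19: 8033 = 19·422 + 15
23: 8033 = 23·349 + 6
29: 8033 = 29·277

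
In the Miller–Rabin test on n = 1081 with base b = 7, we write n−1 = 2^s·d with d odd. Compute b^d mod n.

1081 − 1 = 1080 = 2^3 · 135, so d = 135.
7^1 ≡ 7 (mod 1081)
7^2 ≡ 7^2 = 49 ≡ 49 (mod 1081)
7^4 ≡ 49^2 = 2401 ≡ 239 (mod 1081)
7^8 ≡ 239^2 = 57121 ≡ 909 (mod 1081)
7^16 ≡ 909^2 = 826281 ≡ 397 (mod 1081)
7^32 ≡ 397^2 = 157609 ≡ 864 (mod 1081)
7^64 ≡ 864^2 = 746496 ≡ 606 (mod 1081)
7^128 ≡ 606^2 = 367236 ≡ 777 (mod 1081)
135 = 128 + 4 + 2 + 1 in binary powers of 2.
So 7^135 ≡ 777 · 239 · 49 · 7 ≡ 366 (mod 1081).
Squaring chain: 366 → 993 → 177; never reaches −1, so base 7 is a Miller–Rabin witness that 1081 is composite.

366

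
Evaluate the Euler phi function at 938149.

Factor: 938149 = 83 · 89 · 127.
φ(938149) = (83−1) · (89−1) · (127−1) = 82 · 88 · 126 = 909216.

909216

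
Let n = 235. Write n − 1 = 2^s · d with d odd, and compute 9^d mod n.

235 − 1 = 234 = 2^1 · 117, so d = 117.
9^1 ≡ 9 (mod 235)
9^2 ≡ 9^2 = 81 ≡ 81 (mod 235)
9^4 ≡ 81^2 = 6561 ≡ 216 (mod 235)
9^8 ≡ 216^2 = 46656 ≡ 126 (mod 235)
9^16 ≡ 126^2 = 15876 ≡ 131 (mod 235)
9^32 ≡ 131^2 = 17161 ≡ 6 (mod 235)
9^64 ≡ 6^2 = 36 ≡ 36 (mod 235)
117 = 64 + 32 + 16 + 4 + 1 in binary powers of 2.
So 9^117 ≡ 36 · 6 · 131 · 216 · 9 ≡ 34 (mod 235).
Squaring chain: 34; never reaches −1, so base 9 is a Miller–Rabin witness that 235 is composite.

34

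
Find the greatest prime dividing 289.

289 = 17 · 17
17 = 17 · 1
So 289 = 17^2; the largest prime factor is 17.

17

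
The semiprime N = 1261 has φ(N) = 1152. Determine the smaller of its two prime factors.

13

φ(n) = (p−1)(q−1) = n − (p+q) + 1, so p + q = 1261 − 1152 + 1 = 110.
p and q are the roots of t² − 110t + 1261 = 0.
Discriminant: 110² − 4·1261 = 12100 − 5044 = 7056; √7056 = 84.
q = (110 − 84)/2 = 13, p = (110 + 84)/2 = 97.
Check: 13 · 97 = 1261.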